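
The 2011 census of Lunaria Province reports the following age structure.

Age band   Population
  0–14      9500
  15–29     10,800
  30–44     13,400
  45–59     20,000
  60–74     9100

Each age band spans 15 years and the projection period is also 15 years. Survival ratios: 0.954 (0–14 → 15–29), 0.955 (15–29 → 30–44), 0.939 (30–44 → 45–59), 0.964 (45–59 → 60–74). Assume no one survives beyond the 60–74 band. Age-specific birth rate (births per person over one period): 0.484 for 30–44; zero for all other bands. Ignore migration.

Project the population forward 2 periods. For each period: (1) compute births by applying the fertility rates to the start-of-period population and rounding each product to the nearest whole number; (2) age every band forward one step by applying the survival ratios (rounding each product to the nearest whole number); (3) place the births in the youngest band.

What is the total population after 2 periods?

(Groups numbered youngest = 1 to oldest = 5.)
— Period 1 —
Births: 13400 × 0.484 = 6486
Group 2: 9500 × 0.954 = 9063
Group 3: 10800 × 0.955 = 10314
Group 4: 13400 × 0.939 = 12583
Group 5: 20000 × 0.964 = 19280
Population now: 0–14=6486, 15–29=9063, 30–44=10314, 45–59=12583, 60–74=19280
— Period 2 —
Births: 10314 × 0.484 = 4992
Group 2: 6486 × 0.954 = 6188
Group 3: 9063 × 0.955 = 8655
Group 4: 10314 × 0.939 = 9685
Group 5: 12583 × 0.964 = 12130
Population now: 0–14=4992, 15–29=6188, 30–44=8655, 45–59=9685, 60–74=12130
Total after period 2: 4992 + 6188 + 8655 + 9685 + 12130 = 41650

41650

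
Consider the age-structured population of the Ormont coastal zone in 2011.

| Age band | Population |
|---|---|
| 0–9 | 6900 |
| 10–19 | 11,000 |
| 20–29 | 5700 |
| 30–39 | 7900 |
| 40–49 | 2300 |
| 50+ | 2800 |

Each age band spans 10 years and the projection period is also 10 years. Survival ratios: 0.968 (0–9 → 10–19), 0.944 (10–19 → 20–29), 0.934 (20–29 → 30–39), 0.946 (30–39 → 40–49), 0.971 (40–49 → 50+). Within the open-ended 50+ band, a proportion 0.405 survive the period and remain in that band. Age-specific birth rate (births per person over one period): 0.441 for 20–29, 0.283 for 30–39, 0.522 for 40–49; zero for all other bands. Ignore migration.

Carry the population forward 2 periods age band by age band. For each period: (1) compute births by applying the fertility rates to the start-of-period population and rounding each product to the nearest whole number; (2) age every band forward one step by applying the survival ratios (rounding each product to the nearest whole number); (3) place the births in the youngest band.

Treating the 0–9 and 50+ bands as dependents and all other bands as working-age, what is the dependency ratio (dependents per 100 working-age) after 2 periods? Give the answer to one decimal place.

— Period 1 —
Births: 5700 * 0.441 = 2514 ; 7900 * 0.283 = 2236 ; 2300 * 0.522 = 1201 → 5951
10–19: 6900 * 0.968 = 6679
20–29: 11000 * 0.944 = 10384
30–39: 5700 * 0.934 = 5324
40–49: 7900 * 0.946 = 7473
50+: 2300 * 0.971 + 2800 * 0.405 = 2233 + 1134 = 3367
Giving 5951 / 6679 / 10384 / 5324 / 7473 / 3367.
— Period 2 —
Births: 10384 * 0.441 = 4579 ; 5324 * 0.283 = 1507 ; 7473 * 0.522 = 3901 → 9987
10–19: 5951 * 0.968 = 5761
20–29: 6679 * 0.944 = 6305
30–39: 10384 * 0.934 = 9699
40–49: 5324 * 0.946 = 5037
50+: 7473 * 0.971 + 3367 * 0.405 = 7256 + 1364 = 8620
Giving 9987 / 5761 / 6305 / 9699 / 5037 / 8620.
Dependents (band 0–9 + band 50+) = 9987 + 8620 = 18607; working-age = 26802; ratio = 18607/26802 × 100 = 69.4

69.4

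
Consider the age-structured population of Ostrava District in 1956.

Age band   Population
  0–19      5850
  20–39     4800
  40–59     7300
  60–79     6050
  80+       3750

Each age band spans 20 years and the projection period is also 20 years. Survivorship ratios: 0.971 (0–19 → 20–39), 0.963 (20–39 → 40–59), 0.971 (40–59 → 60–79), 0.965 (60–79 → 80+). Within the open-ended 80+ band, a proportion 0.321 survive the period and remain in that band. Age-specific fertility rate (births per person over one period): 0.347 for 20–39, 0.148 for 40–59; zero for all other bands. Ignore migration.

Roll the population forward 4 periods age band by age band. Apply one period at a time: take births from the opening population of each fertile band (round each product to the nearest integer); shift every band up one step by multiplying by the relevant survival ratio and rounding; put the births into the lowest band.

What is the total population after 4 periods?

15389

Numbering the bands 1..5 from youngest to oldest:
— Period 1 —
Births: 4800 × 0.347 = 1666, 7300 × 0.148 = 1080 ⇒ total 2746
Band 2: 5850 × 0.971 = 5680
Band 3: 4800 × 0.963 = 4622
Band 4: 7300 × 0.971 = 7088
Band 5: 6050 × 0.965 + 3750 × 0.321 = 5838 + 1204 = 7042
→ [2746, 5680, 4622, 7088, 7042]
— Period 2 —
Births: 5680 × 0.347 = 1971, 4622 × 0.148 = 684 ⇒ total 2655
Band 2: 2746 × 0.971 = 2666
Band 3: 5680 × 0.963 = 5470
Band 4: 4622 × 0.971 = 4488
Band 5: 7088 × 0.965 + 7042 × 0.321 = 6840 + 2260 = 9100
→ [2655, 2666, 5470, 4488, 9100]
— Period 3 —
Births: 2666 × 0.347 = 925, 5470 × 0.148 = 810 ⇒ total 1735
Band 2: 2655 × 0.971 = 2578
Band 3: 2666 × 0.963 = 2567
Band 4: 5470 × 0.971 = 5311
Band 5: 4488 × 0.965 + 9100 × 0.321 = 4331 + 2921 = 7252
→ [1735, 2578, 2567, 5311, 7252]
— Period 4 —
Births: 2578 × 0.347 = 895, 2567 × 0.148 = 380 ⇒ total 1275
Band 2: 1735 × 0.971 = 1685
Band 3: 2578 × 0.963 = 2483
Band 4: 2567 × 0.971 = 2493
Band 5: 5311 × 0.965 + 7252 × 0.321 = 5125 + 2328 = 7453
→ [1275, 1685, 2483, 2493, 7453]
Total after period 4: 1275 + 1685 + 2483 + 2493 + 7453 = 15389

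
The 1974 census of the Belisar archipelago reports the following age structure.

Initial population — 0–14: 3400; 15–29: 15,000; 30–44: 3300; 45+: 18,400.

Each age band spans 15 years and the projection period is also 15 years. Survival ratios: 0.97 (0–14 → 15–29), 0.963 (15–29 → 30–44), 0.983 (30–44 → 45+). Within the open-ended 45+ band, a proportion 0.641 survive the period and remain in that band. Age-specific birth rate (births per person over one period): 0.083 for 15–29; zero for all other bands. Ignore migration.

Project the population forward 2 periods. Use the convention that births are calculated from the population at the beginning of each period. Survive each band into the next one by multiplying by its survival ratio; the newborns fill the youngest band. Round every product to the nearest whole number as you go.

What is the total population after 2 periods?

Call the groups 1 to 4, youngest first.
Period 1:
Births: 15000 × 0.083 = 1245
Group 2: 3400 × 0.97 = 3298
Group 3: 15000 × 0.963 = 14445
Group 4: 3300 × 0.983 + 18400 × 0.641 = 3244 + 11794 = 15038
End of period: [1245, 3298, 14445, 15038]
Period 2:
Births: 3298 × 0.083 = 274
Group 2: 1245 × 0.97 = 1208
Group 3: 3298 × 0.963 = 3176
Group 4: 14445 × 0.983 + 15038 × 0.641 = 14199 + 9639 = 23838
End of period: [274, 1208, 3176, 23838]
Total after period 2: 274 + 1208 + 3176 + 23838 = 28496

28496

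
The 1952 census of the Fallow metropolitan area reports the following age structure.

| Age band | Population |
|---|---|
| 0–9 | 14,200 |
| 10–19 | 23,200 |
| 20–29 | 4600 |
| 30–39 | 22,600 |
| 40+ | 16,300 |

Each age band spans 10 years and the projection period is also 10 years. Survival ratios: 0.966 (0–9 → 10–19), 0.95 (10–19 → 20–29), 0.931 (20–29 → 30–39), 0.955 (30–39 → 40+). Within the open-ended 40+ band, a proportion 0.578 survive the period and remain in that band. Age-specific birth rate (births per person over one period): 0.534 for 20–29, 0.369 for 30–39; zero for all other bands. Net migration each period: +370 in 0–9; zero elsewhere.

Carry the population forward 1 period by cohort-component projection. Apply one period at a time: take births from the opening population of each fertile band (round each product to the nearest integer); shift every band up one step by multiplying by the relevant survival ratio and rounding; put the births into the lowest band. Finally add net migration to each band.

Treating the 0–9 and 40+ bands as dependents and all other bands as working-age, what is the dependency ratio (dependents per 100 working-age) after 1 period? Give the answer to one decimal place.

105.3

Period 1:
Births: 4600 × 0.534 = 2456, 22600 × 0.369 = 8339 → total 10795
10–19: 14200 × 0.966 = 13717
20–29: 23200 × 0.95 = 22040
30–39: 4600 × 0.931 = 4283
40+: 22600 × 0.955 + 16300 × 0.578 = 21583 + 9421 = 31004
Net migration: 0–9 + 370 → 11165
End of period: [11165, 13717, 22040, 4283, 31004]
Dependents (band 0–9 + band 40+) = 11165 + 31004 = 42169; working-age = 40040; ratio = 42169/40040 × 100 = 105.3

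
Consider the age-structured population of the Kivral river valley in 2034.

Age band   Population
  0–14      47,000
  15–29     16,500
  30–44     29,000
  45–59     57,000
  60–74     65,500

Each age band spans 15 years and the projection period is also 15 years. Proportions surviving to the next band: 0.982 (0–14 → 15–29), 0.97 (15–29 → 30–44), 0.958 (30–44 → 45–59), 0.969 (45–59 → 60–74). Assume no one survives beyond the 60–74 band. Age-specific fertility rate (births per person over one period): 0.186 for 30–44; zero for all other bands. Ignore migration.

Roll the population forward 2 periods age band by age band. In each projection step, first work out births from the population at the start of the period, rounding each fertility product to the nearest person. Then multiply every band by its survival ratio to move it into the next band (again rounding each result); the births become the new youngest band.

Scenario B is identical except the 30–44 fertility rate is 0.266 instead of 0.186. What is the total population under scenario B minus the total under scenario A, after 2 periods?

Period 1.
Births: 29000 × 0.186 = 5394
15–29: 47000 × 0.982 = 46154
30–44: 16500 × 0.97 = 16005
45–59: 29000 × 0.958 = 27782
60–74: 57000 × 0.969 = 55233
→ [5394, 46154, 16005, 27782, 55233]
Period 2.
Births: 16005 × 0.186 = 2977
15–29: 5394 × 0.982 = 5297
30–44: 46154 × 0.97 = 44769
45–59: 16005 × 0.958 = 15333
60–74: 27782 × 0.969 = 26921
→ [2977, 5297, 44769, 15333, 26921]
Scenario A total after 2 periods: 95297
Scenario B projection —
Period 1.
Births: 29000 × 0.266 = 7714
15–29: 47000 × 0.982 = 46154
30–44: 16500 × 0.97 = 16005
45–59: 29000 × 0.958 = 27782
60–74: 57000 × 0.969 = 55233
→ [7714, 46154, 16005, 27782, 55233]
Period 2.
Births: 16005 × 0.266 = 4257
15–29: 7714 × 0.982 = 7575
30–44: 46154 × 0.97 = 44769
45–59: 16005 × 0.958 = 15333
60–74: 27782 × 0.969 = 26921
→ [4257, 7575, 44769, 15333, 26921]
Scenario B total after 2 periods: 98855
Difference B − A = 98855 − 95297 = 3558

3558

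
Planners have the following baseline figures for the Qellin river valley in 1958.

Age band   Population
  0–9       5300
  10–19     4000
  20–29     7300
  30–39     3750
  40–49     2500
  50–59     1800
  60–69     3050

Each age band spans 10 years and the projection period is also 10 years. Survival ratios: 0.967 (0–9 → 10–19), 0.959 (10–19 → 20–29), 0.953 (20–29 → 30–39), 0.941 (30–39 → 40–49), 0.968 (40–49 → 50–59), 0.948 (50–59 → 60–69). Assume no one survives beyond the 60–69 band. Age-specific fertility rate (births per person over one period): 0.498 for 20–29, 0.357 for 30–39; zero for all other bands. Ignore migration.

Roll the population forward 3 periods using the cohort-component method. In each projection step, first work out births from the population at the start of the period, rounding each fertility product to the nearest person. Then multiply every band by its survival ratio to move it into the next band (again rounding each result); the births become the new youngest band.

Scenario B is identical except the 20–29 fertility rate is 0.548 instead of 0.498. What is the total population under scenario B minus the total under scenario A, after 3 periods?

769

[period 1]
Births: 7300 × 0.498 = 3635, 3750 × 0.357 = 1339 — total 4974
10–19: 5300 × 0.967 = 5125
20–29: 4000 × 0.959 = 3836
30–39: 7300 × 0.953 = 6957
40–49: 3750 × 0.941 = 3529
50–59: 2500 × 0.968 = 2420
60–69: 1800 × 0.948 = 1706
End of period: [4974, 5125, 3836, 6957, 3529, 2420, 1706]
[period 2]
Births: 3836 × 0.498 = 1910, 6957 × 0.357 = 2484 — total 4394
10–19: 4974 × 0.967 = 4810
20–29: 5125 × 0.959 = 4915
30–39: 3836 × 0.953 = 3656
40–49: 6957 × 0.941 = 6547
50–59: 3529 × 0.968 = 3416
60–69: 2420 × 0.948 = 2294
End of period: [4394, 4810, 4915, 3656, 6547, 3416, 2294]
[period 3]
Births: 4915 × 0.498 = 2448, 3656 × 0.357 = 1305 — total 3753
10–19: 4394 × 0.967 = 4249
20–29: 4810 × 0.959 = 4613
30–39: 4915 × 0.953 = 4684
40–49: 3656 × 0.941 = 3440
50–59: 6547 × 0.968 = 6337
60–69: 3416 × 0.948 = 3238
End of period: [3753, 4249, 4613, 4684, 3440, 6337, 3238]
Scenario A total after 3 periods: 30314
Scenario B projection —
[period 1]
Births: 7300 × 0.548 = 4000, 3750 × 0.357 = 1339 — total 5339
10–19: 5300 × 0.967 = 5125
20–29: 4000 × 0.959 = 3836
30–39: 7300 × 0.953 = 6957
40–49: 3750 × 0.941 = 3529
50–59: 2500 × 0.968 = 2420
60–69: 1800 × 0.948 = 1706
End of period: [5339, 5125, 3836, 6957, 3529, 2420, 1706]
[period 2]
Births: 3836 × 0.548 = 2102, 6957 × 0.357 = 2484 — total 4586
10–19: 5339 × 0.967 = 5163
20–29: 5125 × 0.959 = 4915
30–39: 3836 × 0.953 = 3656
40–49: 6957 × 0.941 = 6547
50–59: 3529 × 0.968 = 3416
60–69: 2420 × 0.948 = 2294
End of period: [4586, 5163, 4915, 3656, 6547, 3416, 2294]
[period 3]
Births: 4915 × 0.548 = 2693, 3656 × 0.357 = 1305 — total 3998
10–19: 4586 × 0.967 = 4435
20–29: 5163 × 0.959 = 4951
30–39: 4915 × 0.953 = 4684
40–49: 3656 × 0.941 = 3440
50–59: 6547 × 0.968 = 6337
60–69: 3416 × 0.948 = 3238
End of period: [3998, 4435, 4951, 4684, 3440, 6337, 3238]
Scenario B total after 3 periods: 31083
Difference B − A = 31083 − 30314 = 769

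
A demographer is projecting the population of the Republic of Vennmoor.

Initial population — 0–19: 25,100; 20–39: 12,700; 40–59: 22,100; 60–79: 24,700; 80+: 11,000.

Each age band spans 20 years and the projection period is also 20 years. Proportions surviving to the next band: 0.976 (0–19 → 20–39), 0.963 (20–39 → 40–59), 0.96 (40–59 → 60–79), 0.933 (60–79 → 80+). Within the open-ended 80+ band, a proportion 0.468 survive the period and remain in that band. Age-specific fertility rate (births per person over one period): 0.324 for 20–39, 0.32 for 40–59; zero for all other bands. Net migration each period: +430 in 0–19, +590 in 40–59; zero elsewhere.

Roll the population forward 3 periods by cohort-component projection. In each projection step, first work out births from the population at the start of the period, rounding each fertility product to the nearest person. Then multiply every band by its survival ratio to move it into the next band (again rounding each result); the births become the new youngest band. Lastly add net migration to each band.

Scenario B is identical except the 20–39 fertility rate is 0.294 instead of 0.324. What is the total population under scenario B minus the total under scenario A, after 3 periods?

-1526

Numbering the bands 1..5 from youngest to oldest:
Period 1:
Births: 12700 × 0.324 = 4115  |  22100 × 0.32 = 7072 → 11187
Band 2: 25100 × 0.976 = 24498
Band 3: 12700 × 0.963 = 12230
Band 4: 22100 × 0.96 = 21216
Band 5: 24700 × 0.933 + 11000 × 0.468 = 23045 + 5148 = 28193
Net migration: Band 1 + 430 → 11617; Band 3 + 590 → 12820
Giving 11617 / 24498 / 12820 / 21216 / 28193.
Period 2:
Births: 24498 × 0.324 = 7937  |  12820 × 0.32 = 4102 → 12039
Band 2: 11617 × 0.976 = 11338
Band 3: 24498 × 0.963 = 23592
Band 4: 12820 × 0.96 = 12307
Band 5: 21216 × 0.933 + 28193 × 0.468 = 19795 + 13194 = 32989
Net migration: Band 1 + 430 → 12469; Band 3 + 590 → 24182
Giving 12469 / 11338 / 24182 / 12307 / 32989.
Period 3:
Births: 11338 × 0.324 = 3674  |  24182 × 0.32 = 7738 → 11412
Band 2: 12469 × 0.976 = 12170
Band 3: 11338 × 0.963 = 10918
Band 4: 24182 × 0.96 = 23215
Band 5: 12307 × 0.933 + 32989 × 0.468 = 11482 + 15439 = 26921
Net migration: Band 1 + 430 → 11842; Band 3 + 590 → 11508
Giving 11842 / 12170 / 11508 / 23215 / 26921.
Scenario A total after 3 periods: 85656
Scenario B projection —
Period 1:
Births: 12700 × 0.294 = 3734  |  22100 × 0.32 = 7072 → 10806
Band 2: 25100 × 0.976 = 24498
Band 3: 12700 × 0.963 = 12230
Band 4: 22100 × 0.96 = 21216
Band 5: 24700 × 0.933 + 11000 × 0.468 = 23045 + 5148 = 28193
Net migration: Band 1 + 430 → 11236; Band 3 + 590 → 12820
Giving 11236 / 24498 / 12820 / 21216 / 28193.
Period 2:
Births: 24498 × 0.294 = 7202  |  12820 × 0.32 = 4102 → 11304
Band 2: 11236 × 0.976 = 10966
Band 3: 24498 × 0.963 = 23592
Band 4: 12820 × 0.96 = 12307
Band 5: 21216 × 0.933 + 28193 × 0.468 = 19795 + 13194 = 32989
Net migration: Band 1 + 430 → 11734; Band 3 + 590 → 24182
Giving 11734 / 10966 / 24182 / 12307 / 32989.
Period 3:
Births: 10966 × 0.294 = 3224  |  24182 × 0.32 = 7738 → 10962
Band 2: 11734 × 0.976 = 11452
Band 3: 10966 × 0.963 = 10560
Band 4: 24182 × 0.96 = 23215
Band 5: 12307 × 0.933 + 32989 × 0.468 = 11482 + 15439 = 26921
Net migration: Band 1 + 430 → 11392; Band 3 + 590 → 11150
Giving 11392 / 11452 / 11150 / 23215 / 26921.
Scenario B total after 3 periods: 84130
Difference B − A = 84130 − 85656 = -1526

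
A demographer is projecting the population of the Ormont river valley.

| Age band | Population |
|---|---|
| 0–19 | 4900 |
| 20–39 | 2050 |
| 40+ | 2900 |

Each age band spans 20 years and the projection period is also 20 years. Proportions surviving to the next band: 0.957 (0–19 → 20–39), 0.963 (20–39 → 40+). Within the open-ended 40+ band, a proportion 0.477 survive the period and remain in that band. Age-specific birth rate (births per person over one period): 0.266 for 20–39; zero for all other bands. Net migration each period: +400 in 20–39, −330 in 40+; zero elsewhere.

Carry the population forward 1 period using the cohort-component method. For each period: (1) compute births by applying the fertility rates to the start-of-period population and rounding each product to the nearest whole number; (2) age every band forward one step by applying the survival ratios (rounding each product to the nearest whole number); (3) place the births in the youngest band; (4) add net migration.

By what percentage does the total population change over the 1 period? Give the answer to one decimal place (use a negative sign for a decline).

-12.1

Let group 1 be 0–19 through group 3 = 40+.
[period 1]
Births: 2050 × 0.266 = 545
Group 2: 4900 × 0.957 = 4689
Group 3: 2050 × 0.963 + 2900 × 0.477 = 1974 + 1383 = 3357
Net migration: Group 2 + 400 → 5089; Group 3 − 330 → 3027
End of period: [545, 5089, 3027]
Total: 9850 → 8661; change = -1189; percentage change = -12.1%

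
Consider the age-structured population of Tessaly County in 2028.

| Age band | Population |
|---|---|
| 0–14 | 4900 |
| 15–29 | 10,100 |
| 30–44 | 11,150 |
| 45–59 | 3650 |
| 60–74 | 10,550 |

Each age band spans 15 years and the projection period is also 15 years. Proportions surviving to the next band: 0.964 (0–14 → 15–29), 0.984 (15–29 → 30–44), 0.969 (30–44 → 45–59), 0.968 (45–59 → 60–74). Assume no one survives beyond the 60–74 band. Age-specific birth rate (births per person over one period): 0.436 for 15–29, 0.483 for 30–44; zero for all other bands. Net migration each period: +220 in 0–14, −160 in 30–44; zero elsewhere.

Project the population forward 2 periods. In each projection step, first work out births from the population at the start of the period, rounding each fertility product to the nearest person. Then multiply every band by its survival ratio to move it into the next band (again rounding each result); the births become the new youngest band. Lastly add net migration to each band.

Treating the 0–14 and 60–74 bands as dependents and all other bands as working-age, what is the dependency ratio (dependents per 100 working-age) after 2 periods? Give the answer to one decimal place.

Period 1.
Births: 10100 × 0.436 = 4404 ; 11150 × 0.483 = 5385 ⇒ total 9789
15–29: 4900 × 0.964 = 4724
30–44: 10100 × 0.984 = 9938
45–59: 11150 × 0.969 = 10804
60–74: 3650 × 0.968 = 3533
Net migration: 0–14 + 220 → 10009; 30–44 − 160 → 9778
End of period: [10009, 4724, 9778, 10804, 3533]
Period 2.
Births: 4724 × 0.436 = 2060 ; 9778 × 0.483 = 4723 ⇒ total 6783
15–29: 10009 × 0.964 = 9649
30–44: 4724 × 0.984 = 4648
45–59: 9778 × 0.969 = 9475
60–74: 10804 × 0.968 = 10458
Net migration: 0–14 + 220 → 7003; 30–44 − 160 → 4488
End of period: [7003, 9649, 4488, 9475, 10458]
Dependents (band 0–14 + band 60–74) = 7003 + 10458 = 17461; working-age = 23612; ratio = 17461/23612 × 100 = 73.9

73.9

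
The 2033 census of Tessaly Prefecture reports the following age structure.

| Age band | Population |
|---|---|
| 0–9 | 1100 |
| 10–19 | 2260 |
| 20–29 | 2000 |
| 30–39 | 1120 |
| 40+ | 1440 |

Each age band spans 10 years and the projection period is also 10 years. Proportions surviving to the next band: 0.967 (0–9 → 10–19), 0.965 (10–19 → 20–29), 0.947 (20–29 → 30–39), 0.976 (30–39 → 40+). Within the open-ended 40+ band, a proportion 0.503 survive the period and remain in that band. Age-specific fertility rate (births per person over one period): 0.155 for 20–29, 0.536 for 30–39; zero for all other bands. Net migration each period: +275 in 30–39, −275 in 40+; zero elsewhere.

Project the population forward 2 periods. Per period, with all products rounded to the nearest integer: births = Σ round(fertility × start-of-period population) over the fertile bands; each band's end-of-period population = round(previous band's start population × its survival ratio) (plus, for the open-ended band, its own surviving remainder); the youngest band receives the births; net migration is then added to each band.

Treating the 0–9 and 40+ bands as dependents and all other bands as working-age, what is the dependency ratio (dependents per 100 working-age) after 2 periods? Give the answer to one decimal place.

97.0

Call the groups 1 to 5, youngest first.
Period 1.
Births: 2000 × 0.155 = 310  |  1120 × 0.536 = 600 — total 910
Group 2: 1100 × 0.967 = 1064
Group 3: 2260 × 0.965 = 2181
Group 4: 2000 × 0.947 = 1894
Group 5: 1120 × 0.976 + 1440 × 0.503 = 1093 + 724 = 1817
Net migration: Group 4 + 275 → 2169; Group 5 − 275 → 1542
End of period: [910, 1064, 2181, 2169, 1542]
Period 2.
Births: 2181 × 0.155 = 338  |  2169 × 0.536 = 1163 — total 1501
Group 2: 910 × 0.967 = 880
Group 3: 1064 × 0.965 = 1027
Group 4: 2181 × 0.947 = 2065
Group 5: 2169 × 0.976 + 1542 × 0.503 = 2117 + 776 = 2893
Net migration: Group 4 + 275 → 2340; Group 5 − 275 → 2618
End of period: [1501, 880, 1027, 2340, 2618]
Dependents (band 0–9 + band 40+) = 1501 + 2618 = 4119; working-age = 4247; ratio = 4119/4247 × 100 = 97.0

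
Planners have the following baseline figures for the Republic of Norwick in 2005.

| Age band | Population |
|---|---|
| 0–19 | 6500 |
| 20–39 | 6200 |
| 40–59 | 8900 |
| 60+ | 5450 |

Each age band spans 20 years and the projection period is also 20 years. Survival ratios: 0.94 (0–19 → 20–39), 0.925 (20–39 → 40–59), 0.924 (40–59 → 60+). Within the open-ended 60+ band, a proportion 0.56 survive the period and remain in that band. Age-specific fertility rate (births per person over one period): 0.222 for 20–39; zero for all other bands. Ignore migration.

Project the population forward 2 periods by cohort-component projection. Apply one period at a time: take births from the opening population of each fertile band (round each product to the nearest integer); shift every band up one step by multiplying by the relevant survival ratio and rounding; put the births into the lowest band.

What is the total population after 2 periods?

19915

Call the groups 1 to 4, youngest first.
[period 1]
Births: 6200 × 0.222 = 1376
Group 2: 6500 × 0.94 = 6110
Group 3: 6200 × 0.925 = 5735
Group 4: 8900 × 0.924 + 5450 × 0.56 = 8224 + 3052 = 11276
Population now: 0–19=1376, 20–39=6110, 40–59=5735, 60+=11276
[period 2]
Births: 6110 × 0.222 = 1356
Group 2: 1376 × 0.94 = 1293
Group 3: 6110 × 0.925 = 5652
Group 4: 5735 × 0.924 + 11276 × 0.56 = 5299 + 6315 = 11614
Population now: 0–19=1356, 20–39=1293, 40–59=5652, 60+=11614
Total after period 2: 1356 + 1293 + 5652 + 11614 = 19915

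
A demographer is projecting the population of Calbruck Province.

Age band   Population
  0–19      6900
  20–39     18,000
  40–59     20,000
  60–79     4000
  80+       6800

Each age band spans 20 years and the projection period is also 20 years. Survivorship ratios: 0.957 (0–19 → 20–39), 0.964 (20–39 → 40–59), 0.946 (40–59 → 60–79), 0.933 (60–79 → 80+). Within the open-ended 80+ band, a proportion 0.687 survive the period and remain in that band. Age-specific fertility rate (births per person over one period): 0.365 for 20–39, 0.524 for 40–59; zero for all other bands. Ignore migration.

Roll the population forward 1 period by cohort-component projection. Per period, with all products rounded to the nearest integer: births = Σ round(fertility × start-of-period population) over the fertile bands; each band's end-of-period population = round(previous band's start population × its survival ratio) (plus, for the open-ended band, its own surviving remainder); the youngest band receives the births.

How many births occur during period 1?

17050

Call the groups 1 to 5, youngest first.
— Period 1 —
Births: 18000 × 0.365 = 6570 ; 20000 × 0.524 = 10480 — total 17050
Group 2: 6900 × 0.957 = 6603
Group 3: 18000 × 0.964 = 17352
Group 4: 20000 × 0.946 = 18920
Group 5: 4000 × 0.933 + 6800 × 0.687 = 3732 + 4672 = 8404
Giving 17050 / 6603 / 17352 / 18920 / 8404.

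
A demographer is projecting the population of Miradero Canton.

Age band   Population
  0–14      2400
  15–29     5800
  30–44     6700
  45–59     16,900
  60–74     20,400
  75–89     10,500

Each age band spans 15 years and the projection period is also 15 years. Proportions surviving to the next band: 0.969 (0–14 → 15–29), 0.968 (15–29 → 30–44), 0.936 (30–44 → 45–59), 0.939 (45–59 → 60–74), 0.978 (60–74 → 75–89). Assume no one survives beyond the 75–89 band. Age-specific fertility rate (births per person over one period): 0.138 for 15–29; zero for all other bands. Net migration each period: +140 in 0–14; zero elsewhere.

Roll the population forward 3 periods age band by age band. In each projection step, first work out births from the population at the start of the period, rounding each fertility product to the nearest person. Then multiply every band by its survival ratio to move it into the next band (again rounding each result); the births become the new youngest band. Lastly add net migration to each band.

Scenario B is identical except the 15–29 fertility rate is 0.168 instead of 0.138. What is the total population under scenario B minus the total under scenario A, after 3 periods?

285

Call the groups 1 to 6, youngest first.
[period 1]
Births: 5800 * 0.138 = 800
Group 2: 2400 * 0.969 = 2326
Group 3: 5800 * 0.968 = 5614
Group 4: 6700 * 0.936 = 6271
Group 5: 16900 * 0.939 = 15869
Group 6: 20400 * 0.978 = 19951
Net migration: Group 1 + 140 → 940
→ [940, 2326, 5614, 6271, 15869, 19951]
[period 2]
Births: 2326 * 0.138 = 321
Group 2: 940 * 0.969 = 911
Group 3: 2326 * 0.968 = 2252
Group 4: 5614 * 0.936 = 5255
Group 5: 6271 * 0.939 = 5888
Group 6: 15869 * 0.978 = 15520
Net migration: Group 1 + 140 → 461
→ [461, 911, 2252, 5255, 5888, 15520]
[period 3]
Births: 911 * 0.138 = 126
Group 2: 461 * 0.969 = 447
Group 3: 911 * 0.968 = 882
Group 4: 2252 * 0.936 = 2108
Group 5: 5255 * 0.939 = 4934
Group 6: 5888 * 0.978 = 5758
Net migration: Group 1 + 140 → 266
→ [266, 447, 882, 2108, 4934, 5758]
Scenario A total after 3 periods: 14395
Scenario B projection —
[period 1]
Births: 5800 * 0.168 = 974
Group 2: 2400 * 0.969 = 2326
Group 3: 5800 * 0.968 = 5614
Group 4: 6700 * 0.936 = 6271
Group 5: 16900 * 0.939 = 15869
Group 6: 20400 * 0.978 = 19951
Net migration: Group 1 + 140 → 1114
→ [1114, 2326, 5614, 6271, 15869, 19951]
[period 2]
Births: 2326 * 0.168 = 391
Group 2: 1114 * 0.969 = 1079
Group 3: 2326 * 0.968 = 2252
Group 4: 5614 * 0.936 = 5255
Group 5: 6271 * 0.939 = 5888
Group 6: 15869 * 0.978 = 15520
Net migration: Group 1 + 140 → 531
→ [531, 1079, 2252, 5255, 5888, 15520]
[period 3]
Births: 1079 * 0.168 = 181
Group 2: 531 * 0.969 = 515
Group 3: 1079 * 0.968 = 1044
Group 4: 2252 * 0.936 = 2108
Group 5: 5255 * 0.939 = 4934
Group 6: 5888 * 0.978 = 5758
Net migration: Group 1 + 140 → 321
→ [321, 515, 1044, 2108, 4934, 5758]
Scenario B total after 3 periods: 14680
Difference B − A = 14680 − 14395 = 285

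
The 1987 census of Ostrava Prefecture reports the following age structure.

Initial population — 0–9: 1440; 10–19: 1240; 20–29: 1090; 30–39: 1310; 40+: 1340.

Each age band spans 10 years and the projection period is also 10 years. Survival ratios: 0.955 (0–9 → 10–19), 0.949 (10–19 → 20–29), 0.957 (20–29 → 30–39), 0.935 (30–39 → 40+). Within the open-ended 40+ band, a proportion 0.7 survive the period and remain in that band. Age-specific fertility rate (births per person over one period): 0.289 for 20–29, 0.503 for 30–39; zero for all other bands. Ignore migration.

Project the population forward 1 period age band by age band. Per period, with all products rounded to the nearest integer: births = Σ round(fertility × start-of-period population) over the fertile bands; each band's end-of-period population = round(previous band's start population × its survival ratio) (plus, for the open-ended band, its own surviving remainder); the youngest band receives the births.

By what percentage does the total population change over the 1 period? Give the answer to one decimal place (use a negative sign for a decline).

Let band 1 be 0–9 through band 5 = 40+.
Period 1:
Births: 1090 × 0.289 = 315  |  1310 × 0.503 = 659 → 974
Band 2: 1440 × 0.955 = 1375
Band 3: 1240 × 0.949 = 1177
Band 4: 1090 × 0.957 = 1043
Band 5: 1310 × 0.935 + 1340 × 0.7 = 1225 + 938 = 2163
Giving 974 / 1375 / 1177 / 1043 / 2163.
Total: 6420 → 6732; change = 312; percentage change = 4.9%

4.9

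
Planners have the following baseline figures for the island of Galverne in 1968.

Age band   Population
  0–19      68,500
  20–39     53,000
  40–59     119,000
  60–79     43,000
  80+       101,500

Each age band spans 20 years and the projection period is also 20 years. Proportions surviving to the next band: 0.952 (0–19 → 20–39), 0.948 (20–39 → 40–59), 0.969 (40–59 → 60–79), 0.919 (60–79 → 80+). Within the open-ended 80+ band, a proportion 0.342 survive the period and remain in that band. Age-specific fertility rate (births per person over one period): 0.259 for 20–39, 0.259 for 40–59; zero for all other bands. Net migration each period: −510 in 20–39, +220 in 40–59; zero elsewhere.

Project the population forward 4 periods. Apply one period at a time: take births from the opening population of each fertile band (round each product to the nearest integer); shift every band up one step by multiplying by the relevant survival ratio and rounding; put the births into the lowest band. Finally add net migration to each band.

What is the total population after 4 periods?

After projecting period 1:
Births: 53000 * 0.259 = 13727, 119000 * 0.259 = 30821 → 44548
20–39: 68500 * 0.952 = 65212
40–59: 53000 * 0.948 = 50244
60–79: 119000 * 0.969 = 115311
80+: 43000 * 0.919 + 101500 * 0.342 = 39517 + 34713 = 74230
Net migration: 20–39 − 510 → 64702; 40–59 + 220 → 50464
End of period: [44548, 64702, 50464, 115311, 74230]
After projecting period 2:
Births: 64702 * 0.259 = 16758, 50464 * 0.259 = 13070 → 29828
20–39: 44548 * 0.952 = 42410
40–59: 64702 * 0.948 = 61337
60–79: 50464 * 0.969 = 48900
80+: 115311 * 0.919 + 74230 * 0.342 = 105971 + 25387 = 131358
Net migration: 20–39 − 510 → 41900; 40–59 + 220 → 61557
End of period: [29828, 41900, 61557, 48900, 131358]
After projecting period 3:
Births: 41900 * 0.259 = 10852, 61557 * 0.259 = 15943 → 26795
20–39: 29828 * 0.952 = 28396
40–59: 41900 * 0.948 = 39721
60–79: 61557 * 0.969 = 59649
80+: 48900 * 0.919 + 131358 * 0.342 = 44939 + 44924 = 89863
Net migration: 20–39 − 510 → 27886; 40–59 + 220 → 39941
End of period: [26795, 27886, 39941, 59649, 89863]
After projecting period 4:
Births: 27886 * 0.259 = 7222, 39941 * 0.259 = 10345 → 17567
20–39: 26795 * 0.952 = 25509
40–59: 27886 * 0.948 = 26436
60–79: 39941 * 0.969 = 38703
80+: 59649 * 0.919 + 89863 * 0.342 = 54817 + 30733 = 85550
Net migration: 20–39 − 510 → 24999; 40–59 + 220 → 26656
End of period: [17567, 24999, 26656, 38703, 85550]
Total after period 4: 17567 + 24999 + 26656 + 38703 + 85550 = 193475

193475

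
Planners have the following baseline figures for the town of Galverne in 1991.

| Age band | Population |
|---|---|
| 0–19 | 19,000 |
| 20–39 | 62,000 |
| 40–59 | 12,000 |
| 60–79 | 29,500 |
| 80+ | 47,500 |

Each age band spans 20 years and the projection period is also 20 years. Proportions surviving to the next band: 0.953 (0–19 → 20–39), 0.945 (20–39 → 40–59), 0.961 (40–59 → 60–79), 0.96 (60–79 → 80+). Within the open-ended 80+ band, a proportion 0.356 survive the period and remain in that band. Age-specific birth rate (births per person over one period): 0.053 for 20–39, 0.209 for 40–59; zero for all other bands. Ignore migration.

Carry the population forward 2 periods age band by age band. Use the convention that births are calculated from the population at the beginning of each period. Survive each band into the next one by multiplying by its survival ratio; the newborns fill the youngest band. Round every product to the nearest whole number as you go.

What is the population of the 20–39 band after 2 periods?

Call the groups 1 to 5, youngest first.
[period 1]
Births: 62000 × 0.053 = 3286  |  12000 × 0.209 = 2508 ⇒ total 5794
Group 2: 19000 × 0.953 = 18107
Group 3: 62000 × 0.945 = 58590
Group 4: 12000 × 0.961 = 11532
Group 5: 29500 × 0.96 + 47500 × 0.356 = 28320 + 16910 = 45230
Giving 5794 / 18107 / 58590 / 11532 / 45230.
[period 2]
Births: 18107 × 0.053 = 960  |  58590 × 0.209 = 12245 ⇒ total 13205
Group 2: 5794 × 0.953 = 5522
Group 3: 18107 × 0.945 = 17111
Group 4: 58590 × 0.961 = 56305
Group 5: 11532 × 0.96 + 45230 × 0.356 = 11071 + 16102 = 27173
Giving 13205 / 5522 / 17111 / 56305 / 27173.

5522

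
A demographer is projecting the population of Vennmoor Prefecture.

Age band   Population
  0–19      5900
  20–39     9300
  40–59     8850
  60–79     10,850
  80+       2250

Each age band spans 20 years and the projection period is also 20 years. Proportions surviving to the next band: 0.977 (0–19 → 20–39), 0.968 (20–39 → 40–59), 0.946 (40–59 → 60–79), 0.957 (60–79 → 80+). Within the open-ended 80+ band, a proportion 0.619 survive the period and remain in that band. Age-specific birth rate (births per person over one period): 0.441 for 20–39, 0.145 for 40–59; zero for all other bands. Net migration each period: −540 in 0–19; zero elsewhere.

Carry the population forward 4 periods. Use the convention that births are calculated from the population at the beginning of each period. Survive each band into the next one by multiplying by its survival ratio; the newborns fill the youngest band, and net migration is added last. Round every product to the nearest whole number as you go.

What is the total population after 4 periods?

Call the groups 1 to 5, youngest first.
Period 1:
Births: 9300 * 0.441 = 4101 ; 8850 * 0.145 = 1283 → total 5384
Group 2: 5900 * 0.977 = 5764
Group 3: 9300 * 0.968 = 9002
Group 4: 8850 * 0.946 = 8372
Group 5: 10850 * 0.957 + 2250 * 0.619 = 10383 + 1393 = 11776
Net migration: Group 1 − 540 → 4844
End of period: [4844, 5764, 9002, 8372, 11776]
Period 2:
Births: 5764 * 0.441 = 2542 ; 9002 * 0.145 = 1305 → total 3847
Group 2: 4844 * 0.977 = 4733
Group 3: 5764 * 0.968 = 5580
Group 4: 9002 * 0.946 = 8516
Group 5: 8372 * 0.957 + 11776 * 0.619 = 8012 + 7289 = 15301
Net migration: Group 1 − 540 → 3307
End of period: [3307, 4733, 5580, 8516, 15301]
Period 3:
Births: 4733 * 0.441 = 2087 ; 5580 * 0.145 = 809 → total 2896
Group 2: 3307 * 0.977 = 3231
Group 3: 4733 * 0.968 = 4582
Group 4: 5580 * 0.946 = 5279
Group 5: 8516 * 0.957 + 15301 * 0.619 = 8150 + 9471 = 17621
Net migration: Group 1 − 540 → 2356
End of period: [2356, 3231, 4582, 5279, 17621]
Period 4:
Births: 3231 * 0.441 = 1425 ; 4582 * 0.145 = 664 → total 2089
Group 2: 2356 * 0.977 = 2302
Group 3: 3231 * 0.968 = 3128
Group 4: 4582 * 0.946 = 4335
Group 5: 5279 * 0.957 + 17621 * 0.619 = 5052 + 10907 = 15959
Net migration: Group 1 − 540 → 1549
End of period: [1549, 2302, 3128, 4335, 15959]
Total after period 4: 1549 + 2302 + 3128 + 4335 + 15959 = 27273

27273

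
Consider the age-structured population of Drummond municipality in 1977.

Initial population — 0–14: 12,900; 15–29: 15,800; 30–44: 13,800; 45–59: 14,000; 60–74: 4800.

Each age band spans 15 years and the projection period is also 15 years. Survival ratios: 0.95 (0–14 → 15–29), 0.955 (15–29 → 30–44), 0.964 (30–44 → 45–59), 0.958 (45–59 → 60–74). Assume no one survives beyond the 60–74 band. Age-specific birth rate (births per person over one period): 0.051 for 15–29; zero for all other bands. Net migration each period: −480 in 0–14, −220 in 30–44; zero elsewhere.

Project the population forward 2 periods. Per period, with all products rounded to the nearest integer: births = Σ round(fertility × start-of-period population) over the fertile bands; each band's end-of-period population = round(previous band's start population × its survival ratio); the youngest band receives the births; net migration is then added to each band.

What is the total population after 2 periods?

39017

[period 1]
Births: 15800 × 0.051 = 806
15–29: 12900 × 0.95 = 12255
30–44: 15800 × 0.955 = 15089
45–59: 13800 × 0.964 = 13303
60–74: 14000 × 0.958 = 13412
Net migration: 0–14 − 480 → 326; 30–44 − 220 → 14869
Giving 326 / 12255 / 14869 / 13303 / 13412.
[period 2]
Births: 12255 × 0.051 = 625
15–29: 326 × 0.95 = 310
30–44: 12255 × 0.955 = 11704
45–59: 14869 × 0.964 = 14334
60–74: 13303 × 0.958 = 12744
Net migration: 0–14 − 480 → 145; 30–44 − 220 → 11484
Giving 145 / 310 / 11484 / 14334 / 12744.
Total after period 2: 145 + 310 + 11484 + 14334 + 12744 = 39017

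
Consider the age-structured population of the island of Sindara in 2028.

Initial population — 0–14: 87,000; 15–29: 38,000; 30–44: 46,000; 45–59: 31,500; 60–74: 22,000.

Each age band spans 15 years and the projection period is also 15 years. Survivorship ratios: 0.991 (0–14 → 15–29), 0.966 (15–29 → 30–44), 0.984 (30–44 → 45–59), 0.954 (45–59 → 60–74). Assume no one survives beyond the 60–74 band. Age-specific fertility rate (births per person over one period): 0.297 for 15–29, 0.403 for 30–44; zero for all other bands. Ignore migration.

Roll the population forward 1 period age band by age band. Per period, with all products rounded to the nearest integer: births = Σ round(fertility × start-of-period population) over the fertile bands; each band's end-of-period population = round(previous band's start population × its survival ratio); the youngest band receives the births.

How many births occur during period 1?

Numbering the bands 1..5 from youngest to oldest:
After projecting period 1:
Births: 38000 × 0.297 = 11286, 46000 × 0.403 = 18538 ⇒ total 29824
Band 2: 87000 × 0.991 = 86217
Band 3: 38000 × 0.966 = 36708
Band 4: 46000 × 0.984 = 45264
Band 5: 31500 × 0.954 = 30051
End of period: [29824, 86217, 36708, 45264, 30051]

29824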